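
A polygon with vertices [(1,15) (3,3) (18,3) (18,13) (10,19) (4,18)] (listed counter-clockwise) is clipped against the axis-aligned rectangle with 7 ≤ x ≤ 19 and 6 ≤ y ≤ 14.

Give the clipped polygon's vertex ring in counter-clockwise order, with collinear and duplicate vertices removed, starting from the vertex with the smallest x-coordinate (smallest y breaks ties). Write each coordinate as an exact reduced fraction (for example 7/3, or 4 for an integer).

Clipped polygon: [(7,6) (18,6) (18,13) (50/3,14) (7,14)]

1. After x ≥ 7: [(7,3) (18,3) (18,13) (10,19) (7,37/2)]
2. After x ≤ 19: [(7,3) (18,3) (18,13) (10,19) (7,37/2)]
3. After y ≥ 6: [(7,6) (18,6) (18,13) (10,19) (7,37/2)]
4. After y ≤ 14: [(7,14) (7,6) (18,6) (18,13) (50/3,14)]
5. Canonical ring: [(7,6) (18,6) (18,13) (50/3,14) (7,14)]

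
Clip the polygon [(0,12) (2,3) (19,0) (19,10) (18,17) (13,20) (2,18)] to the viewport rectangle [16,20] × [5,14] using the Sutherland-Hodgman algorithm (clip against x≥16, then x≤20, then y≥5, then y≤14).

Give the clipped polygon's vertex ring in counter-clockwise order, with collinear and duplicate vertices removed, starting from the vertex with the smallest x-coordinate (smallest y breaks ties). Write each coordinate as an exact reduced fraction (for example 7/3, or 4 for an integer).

Clipped polygon: [(16,5) (19,5) (19,10) (129/7,14) (16,14)]

1. After x ≥ 16: [(16,9/17) (19,0) (19,10) (18,17) (16,91/5)]
2. After x ≤ 20: [(16,9/17) (19,0) (19,10) (18,17) (16,91/5)]
3. After y ≥ 5: [(16,5) (19,5) (19,10) (18,17) (16,91/5)]
4. After y ≤ 14: [(16,14) (16,5) (19,5) (19,10) (129/7,14)]
5. Canonical ring: [(16,5) (19,5) (19,10) (129/7,14) (16,14)]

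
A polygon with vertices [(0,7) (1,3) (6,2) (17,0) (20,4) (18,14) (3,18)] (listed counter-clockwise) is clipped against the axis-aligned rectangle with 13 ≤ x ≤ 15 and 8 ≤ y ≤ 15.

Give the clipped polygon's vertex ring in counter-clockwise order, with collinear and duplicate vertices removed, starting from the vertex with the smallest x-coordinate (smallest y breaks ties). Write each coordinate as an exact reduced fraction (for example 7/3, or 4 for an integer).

1. After x ≥ 13: [(13,8/11) (17,0) (20,4) (18,14) (13,46/3)]
2. After x ≤ 15: [(13,8/11) (15,4/11) (15,74/5) (13,46/3)]
3. After y ≥ 8: [(13,8) (15,8) (15,74/5) (13,46/3)]
4. After y ≤ 15: [(13,15) (13,8) (15,8) (15,74/5) (57/4,15)]
5. Canonical ring: [(13,8) (15,8) (15,74/5) (57/4,15) (13,15)]

Clipped polygon: [(13,8) (15,8) (15,74/5) (57/4,15) (13,15)]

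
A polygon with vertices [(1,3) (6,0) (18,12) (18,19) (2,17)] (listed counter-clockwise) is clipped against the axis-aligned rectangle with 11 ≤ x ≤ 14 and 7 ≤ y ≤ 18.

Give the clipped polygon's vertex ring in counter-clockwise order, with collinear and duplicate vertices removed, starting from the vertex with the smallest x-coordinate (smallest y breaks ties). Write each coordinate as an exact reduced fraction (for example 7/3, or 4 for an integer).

1. After x ≥ 11: [(11,5) (18,12) (18,19) (11,145/8)]
2. After x ≤ 14: [(11,5) (14,8) (14,37/2) (11,145/8)]
3. After y ≥ 7: [(11,7) (13,7) (14,8) (14,37/2) (11,145/8)]
4. After y ≤ 18: [(11,18) (11,7) (13,7) (14,8) (14,18)]
5. Canonical ring: [(11,7) (13,7) (14,8) (14,18) (11,18)]

Clipped polygon: [(11,7) (13,7) (14,8) (14,18) (11,18)]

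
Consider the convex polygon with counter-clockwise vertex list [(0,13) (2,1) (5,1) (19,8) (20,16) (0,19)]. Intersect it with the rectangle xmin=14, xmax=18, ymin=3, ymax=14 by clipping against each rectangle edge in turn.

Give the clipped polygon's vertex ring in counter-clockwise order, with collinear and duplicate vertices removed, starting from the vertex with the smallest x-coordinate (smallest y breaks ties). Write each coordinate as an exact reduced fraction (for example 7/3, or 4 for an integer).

Clipped polygon: [(14,11/2) (18,15/2) (18,14) (14,14)]

1. After x ≥ 14: [(14,11/2) (19,8) (20,16) (14,169/10)]
2. After x ≤ 18: [(14,11/2) (18,15/2) (18,163/10) (14,169/10)]
3. After y ≥ 3: [(14,11/2) (18,15/2) (18,163/10) (14,169/10)]
4. After y ≤ 14: [(14,14) (14,11/2) (18,15/2) (18,14)]
5. Canonical ring: [(14,11/2) (18,15/2) (18,14) (14,14)]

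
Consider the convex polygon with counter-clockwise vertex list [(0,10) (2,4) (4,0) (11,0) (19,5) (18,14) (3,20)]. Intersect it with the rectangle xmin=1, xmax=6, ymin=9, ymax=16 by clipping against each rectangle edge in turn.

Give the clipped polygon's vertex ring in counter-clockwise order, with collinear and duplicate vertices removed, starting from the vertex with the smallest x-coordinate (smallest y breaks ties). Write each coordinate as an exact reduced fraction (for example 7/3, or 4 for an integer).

1. After x ≥ 1: [(1,40/3) (1,7) (2,4) (4,0) (11,0) (19,5) (18,14) (3,20)]
2. After x ≤ 6: [(1,40/3) (1,7) (2,4) (4,0) (6,0) (6,94/5) (3,20)]
3. After y ≥ 9: [(1,40/3) (1,9) (6,9) (6,94/5) (3,20)]
4. After y ≤ 16: [(9/5,16) (1,40/3) (1,9) (6,9) (6,16)]
5. Canonical ring: [(1,9) (6,9) (6,16) (9/5,16) (1,40/3)]

Clipped polygon: [(1,9) (6,9) (6,16) (9/5,16) (1,40/3)]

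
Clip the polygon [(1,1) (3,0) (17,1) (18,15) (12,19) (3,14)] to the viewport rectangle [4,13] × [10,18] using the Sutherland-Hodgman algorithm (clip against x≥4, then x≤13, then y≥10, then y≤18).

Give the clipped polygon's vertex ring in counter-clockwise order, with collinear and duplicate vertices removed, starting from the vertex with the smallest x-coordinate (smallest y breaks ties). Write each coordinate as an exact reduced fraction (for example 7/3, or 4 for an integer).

1. After x ≥ 4: [(4,1/14) (17,1) (18,15) (12,19) (4,131/9)]
2. After x ≤ 13: [(4,1/14) (13,5/7) (13,55/3) (12,19) (4,131/9)]
3. After y ≥ 10: [(4,10) (13,10) (13,55/3) (12,19) (4,131/9)]
4. After y ≤ 18: [(4,10) (13,10) (13,18) (51/5,18) (4,131/9)]
5. Canonical ring: [(4,10) (13,10) (13,18) (51/5,18) (4,131/9)]

Clipped polygon: [(4,10) (13,10) (13,18) (51/5,18) (4,131/9)]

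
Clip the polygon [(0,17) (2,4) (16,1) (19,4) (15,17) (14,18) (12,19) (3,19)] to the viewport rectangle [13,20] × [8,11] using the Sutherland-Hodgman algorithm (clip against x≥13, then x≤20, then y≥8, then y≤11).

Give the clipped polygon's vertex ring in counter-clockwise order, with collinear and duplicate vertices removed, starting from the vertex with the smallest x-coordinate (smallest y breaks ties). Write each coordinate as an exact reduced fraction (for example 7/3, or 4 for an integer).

Clipped polygon: [(13,8) (231/13,8) (219/13,11) (13,11)]

1. After x ≥ 13: [(13,23/14) (16,1) (19,4) (15,17) (14,18) (13,37/2)]
2. After x ≤ 20: [(13,23/14) (16,1) (19,4) (15,17) (14,18) (13,37/2)]
3. After y ≥ 8: [(13,8) (231/13,8) (15,17) (14,18) (13,37/2)]
4. After y ≤ 11: [(13,11) (13,8) (231/13,8) (219/13,11)]
5. Canonical ring: [(13,8) (231/13,8) (219/13,11) (13,11)]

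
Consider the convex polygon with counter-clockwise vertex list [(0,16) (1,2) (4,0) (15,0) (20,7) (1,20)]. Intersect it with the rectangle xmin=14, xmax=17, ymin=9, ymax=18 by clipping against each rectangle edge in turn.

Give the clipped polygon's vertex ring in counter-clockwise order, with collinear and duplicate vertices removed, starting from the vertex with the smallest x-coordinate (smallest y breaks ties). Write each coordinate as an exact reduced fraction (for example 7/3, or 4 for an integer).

Clipped polygon: [(14,9) (17,9) (17,172/19) (14,211/19)]

1. After x ≥ 14: [(14,0) (15,0) (20,7) (14,211/19)]
2. After x ≤ 17: [(14,0) (15,0) (17,14/5) (17,172/19) (14,211/19)]
3. After y ≥ 9: [(14,9) (17,9) (17,172/19) (14,211/19)]
4. After y ≤ 18: [(14,9) (17,9) (17,172/19) (14,211/19)]
5. Canonical ring: [(14,9) (17,9) (17,172/19) (14,211/19)]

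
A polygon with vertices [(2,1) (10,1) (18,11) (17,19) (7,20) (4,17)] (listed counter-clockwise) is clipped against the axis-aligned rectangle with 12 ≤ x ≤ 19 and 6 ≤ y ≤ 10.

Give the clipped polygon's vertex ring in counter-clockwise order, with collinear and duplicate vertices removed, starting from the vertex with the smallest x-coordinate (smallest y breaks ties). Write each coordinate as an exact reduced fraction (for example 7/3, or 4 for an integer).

Clipped polygon: [(12,6) (14,6) (86/5,10) (12,10)]

1. After x ≥ 12: [(12,7/2) (18,11) (17,19) (12,39/2)]
2. After x ≤ 19: [(12,7/2) (18,11) (17,19) (12,39/2)]
3. After y ≥ 6: [(12,6) (14,6) (18,11) (17,19) (12,39/2)]
4. After y ≤ 10: [(12,10) (12,6) (14,6) (86/5,10)]
5. Canonical ring: [(12,6) (14,6) (86/5,10) (12,10)]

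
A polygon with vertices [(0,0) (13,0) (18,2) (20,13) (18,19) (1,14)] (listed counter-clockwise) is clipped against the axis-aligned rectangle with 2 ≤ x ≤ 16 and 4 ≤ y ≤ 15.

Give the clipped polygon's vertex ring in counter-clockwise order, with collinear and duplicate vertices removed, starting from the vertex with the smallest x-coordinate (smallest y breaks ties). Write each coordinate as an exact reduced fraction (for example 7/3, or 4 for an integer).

Clipped polygon: [(2,4) (16,4) (16,15) (22/5,15) (2,243/17)]

1. After x ≥ 2: [(2,0) (13,0) (18,2) (20,13) (18,19) (2,243/17)]
2. After x ≤ 16: [(2,0) (13,0) (16,6/5) (16,313/17) (2,243/17)]
3. After y ≥ 4: [(2,4) (16,4) (16,313/17) (2,243/17)]
4. After y ≤ 15: [(2,4) (16,4) (16,15) (22/5,15) (2,243/17)]
5. Canonical ring: [(2,4) (16,4) (16,15) (22/5,15) (2,243/17)]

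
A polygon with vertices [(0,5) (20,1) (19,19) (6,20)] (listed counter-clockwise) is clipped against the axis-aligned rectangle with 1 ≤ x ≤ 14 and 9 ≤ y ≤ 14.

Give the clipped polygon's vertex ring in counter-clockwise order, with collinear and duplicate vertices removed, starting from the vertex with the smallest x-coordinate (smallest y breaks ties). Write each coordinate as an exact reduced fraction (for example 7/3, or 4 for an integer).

1. After x ≥ 1: [(1,15/2) (1,24/5) (20,1) (19,19) (6,20)]
2. After x ≤ 14: [(1,15/2) (1,24/5) (14,11/5) (14,252/13) (6,20)]
3. After y ≥ 9: [(8/5,9) (14,9) (14,252/13) (6,20)]
4. After y ≤ 14: [(18/5,14) (8/5,9) (14,9) (14,14)]
5. Canonical ring: [(8/5,9) (14,9) (14,14) (18/5,14)]

Clipped polygon: [(8/5,9) (14,9) (14,14) (18/5,14)]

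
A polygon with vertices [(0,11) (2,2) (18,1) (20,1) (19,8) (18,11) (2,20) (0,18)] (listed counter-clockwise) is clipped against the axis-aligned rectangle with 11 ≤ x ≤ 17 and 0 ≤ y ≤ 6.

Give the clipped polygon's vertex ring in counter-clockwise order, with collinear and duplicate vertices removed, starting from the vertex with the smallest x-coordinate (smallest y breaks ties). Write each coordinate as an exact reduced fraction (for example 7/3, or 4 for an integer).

1. After x ≥ 11: [(11,23/16) (18,1) (20,1) (19,8) (18,11) (11,239/16)]
2. After x ≤ 17: [(11,23/16) (17,17/16) (17,185/16) (11,239/16)]
3. After y ≥ 0: [(11,23/16) (17,17/16) (17,185/16) (11,239/16)]
4. After y ≤ 6: [(11,6) (11,23/16) (17,17/16) (17,6)]
5. Canonical ring: [(11,23/16) (17,17/16) (17,6) (11,6)]

Clipped polygon: [(11,23/16) (17,17/16) (17,6) (11,6)]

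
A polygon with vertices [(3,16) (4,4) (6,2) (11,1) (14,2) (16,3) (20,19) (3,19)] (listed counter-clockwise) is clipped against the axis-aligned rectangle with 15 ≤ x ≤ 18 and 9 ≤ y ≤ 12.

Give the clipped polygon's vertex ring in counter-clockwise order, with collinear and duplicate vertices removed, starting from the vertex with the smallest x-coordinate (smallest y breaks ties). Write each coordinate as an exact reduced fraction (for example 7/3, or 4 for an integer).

1. After x ≥ 15: [(15,5/2) (16,3) (20,19) (15,19)]
2. After x ≤ 18: [(15,5/2) (16,3) (18,11) (18,19) (15,19)]
3. After y ≥ 9: [(15,9) (35/2,9) (18,11) (18,19) (15,19)]
4. After y ≤ 12: [(15,12) (15,9) (35/2,9) (18,11) (18,12)]
5. Canonical ring: [(15,9) (35/2,9) (18,11) (18,12) (15,12)]

Clipped polygon: [(15,9) (35/2,9) (18,11) (18,12) (15,12)]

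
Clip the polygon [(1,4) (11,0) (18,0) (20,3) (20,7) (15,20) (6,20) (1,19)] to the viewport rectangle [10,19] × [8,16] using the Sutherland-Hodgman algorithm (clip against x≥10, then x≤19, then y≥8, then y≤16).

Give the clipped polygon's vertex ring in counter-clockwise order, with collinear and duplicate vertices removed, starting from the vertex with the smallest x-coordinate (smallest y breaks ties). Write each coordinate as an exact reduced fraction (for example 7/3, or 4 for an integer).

Clipped polygon: [(10,8) (19,8) (19,48/5) (215/13,16) (10,16)]

1. After x ≥ 10: [(10,2/5) (11,0) (18,0) (20,3) (20,7) (15,20) (10,20)]
2. After x ≤ 19: [(10,2/5) (11,0) (18,0) (19,3/2) (19,48/5) (15,20) (10,20)]
3. After y ≥ 8: [(10,8) (19,8) (19,48/5) (15,20) (10,20)]
4. After y ≤ 16: [(10,16) (10,8) (19,8) (19,48/5) (215/13,16)]
5. Canonical ring: [(10,8) (19,8) (19,48/5) (215/13,16) (10,16)]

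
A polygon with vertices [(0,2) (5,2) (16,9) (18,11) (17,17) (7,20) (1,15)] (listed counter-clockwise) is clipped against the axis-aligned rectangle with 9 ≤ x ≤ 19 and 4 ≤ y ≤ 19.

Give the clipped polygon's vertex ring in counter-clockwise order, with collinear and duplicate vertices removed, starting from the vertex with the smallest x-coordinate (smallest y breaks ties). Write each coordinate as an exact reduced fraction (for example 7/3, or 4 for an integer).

1. After x ≥ 9: [(9,50/11) (16,9) (18,11) (17,17) (9,97/5)]
2. After x ≤ 19: [(9,50/11) (16,9) (18,11) (17,17) (9,97/5)]
3. After y ≥ 4: [(9,50/11) (16,9) (18,11) (17,17) (9,97/5)]
4. After y ≤ 19: [(9,19) (9,50/11) (16,9) (18,11) (17,17) (31/3,19)]
5. Canonical ring: [(9,50/11) (16,9) (18,11) (17,17) (31/3,19) (9,19)]

Clipped polygon: [(9,50/11) (16,9) (18,11) (17,17) (31/3,19) (9,19)]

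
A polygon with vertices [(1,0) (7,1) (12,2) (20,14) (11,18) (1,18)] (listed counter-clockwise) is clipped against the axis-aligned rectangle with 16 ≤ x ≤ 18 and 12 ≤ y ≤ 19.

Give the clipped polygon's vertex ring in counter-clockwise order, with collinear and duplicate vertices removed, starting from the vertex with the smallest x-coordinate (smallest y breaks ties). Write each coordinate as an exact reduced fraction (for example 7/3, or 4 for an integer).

1. After x ≥ 16: [(16,8) (20,14) (16,142/9)]
2. After x ≤ 18: [(16,8) (18,11) (18,134/9) (16,142/9)]
3. After y ≥ 12: [(16,12) (18,12) (18,134/9) (16,142/9)]
4. After y ≤ 19: [(16,12) (18,12) (18,134/9) (16,142/9)]
5. Canonical ring: [(16,12) (18,12) (18,134/9) (16,142/9)]

Clipped polygon: [(16,12) (18,12) (18,134/9) (16,142/9)]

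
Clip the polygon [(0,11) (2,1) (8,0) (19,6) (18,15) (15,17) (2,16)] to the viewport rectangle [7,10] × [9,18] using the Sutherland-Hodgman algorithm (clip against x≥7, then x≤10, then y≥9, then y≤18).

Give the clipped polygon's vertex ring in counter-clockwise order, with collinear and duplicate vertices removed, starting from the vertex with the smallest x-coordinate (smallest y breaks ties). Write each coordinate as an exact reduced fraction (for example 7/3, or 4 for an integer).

Clipped polygon: [(7,9) (10,9) (10,216/13) (7,213/13)]

1. After x ≥ 7: [(7,1/6) (8,0) (19,6) (18,15) (15,17) (7,213/13)]
2. After x ≤ 10: [(7,1/6) (8,0) (10,12/11) (10,216/13) (7,213/13)]
3. After y ≥ 9: [(7,9) (10,9) (10,216/13) (7,213/13)]
4. After y ≤ 18: [(7,9) (10,9) (10,216/13) (7,213/13)]
5. Canonical ring: [(7,9) (10,9) (10,216/13) (7,213/13)]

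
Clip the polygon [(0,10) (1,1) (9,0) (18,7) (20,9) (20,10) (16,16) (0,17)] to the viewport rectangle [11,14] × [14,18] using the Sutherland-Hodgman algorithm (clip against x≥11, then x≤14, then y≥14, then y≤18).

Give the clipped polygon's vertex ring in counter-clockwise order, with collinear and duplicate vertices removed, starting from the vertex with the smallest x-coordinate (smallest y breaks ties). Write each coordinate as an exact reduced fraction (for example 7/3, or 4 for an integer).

Clipped polygon: [(11,14) (14,14) (14,129/8) (11,261/16)]

1. After x ≥ 11: [(11,14/9) (18,7) (20,9) (20,10) (16,16) (11,261/16)]
2. After x ≤ 14: [(11,14/9) (14,35/9) (14,129/8) (11,261/16)]
3. After y ≥ 14: [(11,14) (14,14) (14,129/8) (11,261/16)]
4. After y ≤ 18: [(11,14) (14,14) (14,129/8) (11,261/16)]
5. Canonical ring: [(11,14) (14,14) (14,129/8) (11,261/16)]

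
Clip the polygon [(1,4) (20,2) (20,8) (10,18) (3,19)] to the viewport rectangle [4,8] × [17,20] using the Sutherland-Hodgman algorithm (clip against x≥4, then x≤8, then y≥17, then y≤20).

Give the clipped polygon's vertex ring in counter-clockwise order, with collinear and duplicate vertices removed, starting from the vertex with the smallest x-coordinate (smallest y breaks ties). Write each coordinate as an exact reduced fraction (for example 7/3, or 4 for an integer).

Clipped polygon: [(4,17) (8,17) (8,128/7) (4,132/7)]

1. After x ≥ 4: [(4,70/19) (20,2) (20,8) (10,18) (4,132/7)]
2. After x ≤ 8: [(4,70/19) (8,62/19) (8,128/7) (4,132/7)]
3. After y ≥ 17: [(4,17) (8,17) (8,128/7) (4,132/7)]
4. After y ≤ 20: [(4,17) (8,17) (8,128/7) (4,132/7)]
5. Canonical ring: [(4,17) (8,17) (8,128/7) (4,132/7)]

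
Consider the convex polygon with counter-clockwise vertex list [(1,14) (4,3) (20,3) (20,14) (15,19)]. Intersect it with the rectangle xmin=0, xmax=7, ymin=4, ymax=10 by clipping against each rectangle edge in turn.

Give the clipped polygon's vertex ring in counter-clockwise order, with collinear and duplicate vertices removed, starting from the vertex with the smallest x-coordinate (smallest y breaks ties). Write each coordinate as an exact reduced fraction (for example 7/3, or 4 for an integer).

1. After x ≥ 0: [(1,14) (4,3) (20,3) (20,14) (15,19)]
2. After x ≤ 7: [(7,113/7) (1,14) (4,3) (7,3)]
3. After y ≥ 4: [(7,4) (7,113/7) (1,14) (41/11,4)]
4. After y ≤ 10: [(7,4) (7,10) (23/11,10) (41/11,4)]
5. Canonical ring: [(23/11,10) (41/11,4) (7,4) (7,10)]

Clipped polygon: [(23/11,10) (41/11,4) (7,4) (7,10)]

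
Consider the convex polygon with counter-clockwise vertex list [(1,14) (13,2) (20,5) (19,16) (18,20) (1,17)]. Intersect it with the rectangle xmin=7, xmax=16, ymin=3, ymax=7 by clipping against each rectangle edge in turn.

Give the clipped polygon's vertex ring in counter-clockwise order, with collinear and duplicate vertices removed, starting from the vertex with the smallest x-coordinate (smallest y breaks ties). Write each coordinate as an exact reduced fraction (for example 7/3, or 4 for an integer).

Clipped polygon: [(8,7) (12,3) (46/3,3) (16,23/7) (16,7)]

1. After x ≥ 7: [(7,8) (13,2) (20,5) (19,16) (18,20) (7,307/17)]
2. After x ≤ 16: [(7,8) (13,2) (16,23/7) (16,334/17) (7,307/17)]
3. After y ≥ 3: [(7,8) (12,3) (46/3,3) (16,23/7) (16,334/17) (7,307/17)]
4. After y ≤ 7: [(8,7) (12,3) (46/3,3) (16,23/7) (16,7)]
5. Canonical ring: [(8,7) (12,3) (46/3,3) (16,23/7) (16,7)]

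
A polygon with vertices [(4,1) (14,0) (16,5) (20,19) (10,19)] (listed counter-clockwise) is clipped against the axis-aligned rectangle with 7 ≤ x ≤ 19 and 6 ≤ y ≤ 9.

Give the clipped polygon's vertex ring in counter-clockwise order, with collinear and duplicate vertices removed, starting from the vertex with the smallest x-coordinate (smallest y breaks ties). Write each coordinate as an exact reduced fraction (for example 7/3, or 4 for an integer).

1. After x ≥ 7: [(7,10) (7,7/10) (14,0) (16,5) (20,19) (10,19)]
2. After x ≤ 19: [(7,10) (7,7/10) (14,0) (16,5) (19,31/2) (19,19) (10,19)]
3. After y ≥ 6: [(7,10) (7,6) (114/7,6) (19,31/2) (19,19) (10,19)]
4. After y ≤ 9: [(7,9) (7,6) (114/7,6) (120/7,9)]
5. Canonical ring: [(7,6) (114/7,6) (120/7,9) (7,9)]

Clipped polygon: [(7,6) (114/7,6) (120/7,9) (7,9)]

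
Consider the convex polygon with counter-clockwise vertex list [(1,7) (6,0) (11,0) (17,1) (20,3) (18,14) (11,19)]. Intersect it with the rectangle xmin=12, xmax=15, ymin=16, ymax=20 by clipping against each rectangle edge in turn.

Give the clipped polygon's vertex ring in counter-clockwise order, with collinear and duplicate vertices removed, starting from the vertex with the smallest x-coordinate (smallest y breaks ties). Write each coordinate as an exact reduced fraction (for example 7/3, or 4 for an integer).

Clipped polygon: [(12,16) (15,16) (15,113/7) (12,128/7)]

1. After x ≥ 12: [(12,1/6) (17,1) (20,3) (18,14) (12,128/7)]
2. After x ≤ 15: [(12,1/6) (15,2/3) (15,113/7) (12,128/7)]
3. After y ≥ 16: [(12,16) (15,16) (15,113/7) (12,128/7)]
4. After y ≤ 20: [(12,16) (15,16) (15,113/7) (12,128/7)]
5. Canonical ring: [(12,16) (15,16) (15,113/7) (12,128/7)]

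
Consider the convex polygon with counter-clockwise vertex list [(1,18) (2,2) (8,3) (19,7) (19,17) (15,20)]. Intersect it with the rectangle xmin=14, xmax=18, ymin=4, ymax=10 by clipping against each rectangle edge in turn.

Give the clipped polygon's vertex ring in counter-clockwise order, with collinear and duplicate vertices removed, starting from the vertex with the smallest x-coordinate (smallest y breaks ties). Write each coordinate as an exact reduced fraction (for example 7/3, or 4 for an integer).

Clipped polygon: [(14,57/11) (18,73/11) (18,10) (14,10)]

1. After x ≥ 14: [(14,139/7) (14,57/11) (19,7) (19,17) (15,20)]
2. After x ≤ 18: [(14,139/7) (14,57/11) (18,73/11) (18,71/4) (15,20)]
3. After y ≥ 4: [(14,139/7) (14,57/11) (18,73/11) (18,71/4) (15,20)]
4. After y ≤ 10: [(14,10) (14,57/11) (18,73/11) (18,10)]
5. Canonical ring: [(14,57/11) (18,73/11) (18,10) (14,10)]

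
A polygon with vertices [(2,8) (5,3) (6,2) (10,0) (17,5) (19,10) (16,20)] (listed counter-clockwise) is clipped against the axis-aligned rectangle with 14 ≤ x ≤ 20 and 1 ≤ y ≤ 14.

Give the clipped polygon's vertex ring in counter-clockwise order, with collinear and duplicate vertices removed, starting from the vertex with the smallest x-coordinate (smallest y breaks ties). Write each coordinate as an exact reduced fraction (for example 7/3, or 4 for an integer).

Clipped polygon: [(14,20/7) (17,5) (19,10) (89/5,14) (14,14)]

1. After x ≥ 14: [(14,128/7) (14,20/7) (17,5) (19,10) (16,20)]
2. After x ≤ 20: [(14,128/7) (14,20/7) (17,5) (19,10) (16,20)]
3. After y ≥ 1: [(14,128/7) (14,20/7) (17,5) (19,10) (16,20)]
4. After y ≤ 14: [(14,14) (14,20/7) (17,5) (19,10) (89/5,14)]
5. Canonical ring: [(14,20/7) (17,5) (19,10) (89/5,14) (14,14)]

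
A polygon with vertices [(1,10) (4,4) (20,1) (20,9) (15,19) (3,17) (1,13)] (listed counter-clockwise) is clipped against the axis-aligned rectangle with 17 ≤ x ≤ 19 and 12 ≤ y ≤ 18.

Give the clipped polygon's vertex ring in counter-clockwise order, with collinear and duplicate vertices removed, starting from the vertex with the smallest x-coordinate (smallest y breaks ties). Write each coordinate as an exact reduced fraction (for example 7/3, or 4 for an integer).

1. After x ≥ 17: [(17,25/16) (20,1) (20,9) (17,15)]
2. After x ≤ 19: [(17,25/16) (19,19/16) (19,11) (17,15)]
3. After y ≥ 12: [(17,12) (37/2,12) (17,15)]
4. After y ≤ 18: [(17,12) (37/2,12) (17,15)]
5. Canonical ring: [(17,12) (37/2,12) (17,15)]

Clipped polygon: [(17,12) (37/2,12) (17,15)]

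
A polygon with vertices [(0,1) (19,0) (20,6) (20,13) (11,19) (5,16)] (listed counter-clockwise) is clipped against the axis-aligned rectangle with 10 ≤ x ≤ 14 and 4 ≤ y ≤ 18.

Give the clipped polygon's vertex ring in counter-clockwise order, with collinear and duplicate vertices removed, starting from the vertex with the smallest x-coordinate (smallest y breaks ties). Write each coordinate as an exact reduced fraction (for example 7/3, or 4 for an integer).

1. After x ≥ 10: [(10,9/19) (19,0) (20,6) (20,13) (11,19) (10,37/2)]
2. After x ≤ 14: [(10,9/19) (14,5/19) (14,17) (11,19) (10,37/2)]
3. After y ≥ 4: [(10,4) (14,4) (14,17) (11,19) (10,37/2)]
4. After y ≤ 18: [(10,18) (10,4) (14,4) (14,17) (25/2,18)]
5. Canonical ring: [(10,4) (14,4) (14,17) (25/2,18) (10,18)]

Clipped polygon: [(10,4) (14,4) (14,17) (25/2,18) (10,18)]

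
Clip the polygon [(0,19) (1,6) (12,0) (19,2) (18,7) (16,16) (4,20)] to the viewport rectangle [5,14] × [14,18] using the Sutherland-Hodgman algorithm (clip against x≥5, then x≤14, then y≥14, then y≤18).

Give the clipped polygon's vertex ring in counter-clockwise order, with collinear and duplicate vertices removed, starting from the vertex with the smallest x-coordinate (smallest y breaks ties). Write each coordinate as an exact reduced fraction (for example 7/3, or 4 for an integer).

1. After x ≥ 5: [(5,42/11) (12,0) (19,2) (18,7) (16,16) (5,59/3)]
2. After x ≤ 14: [(5,42/11) (12,0) (14,4/7) (14,50/3) (5,59/3)]
3. After y ≥ 14: [(5,14) (14,14) (14,50/3) (5,59/3)]
4. After y ≤ 18: [(5,18) (5,14) (14,14) (14,50/3) (10,18)]
5. Canonical ring: [(5,14) (14,14) (14,50/3) (10,18) (5,18)]

Clipped polygon: [(5,14) (14,14) (14,50/3) (10,18) (5,18)]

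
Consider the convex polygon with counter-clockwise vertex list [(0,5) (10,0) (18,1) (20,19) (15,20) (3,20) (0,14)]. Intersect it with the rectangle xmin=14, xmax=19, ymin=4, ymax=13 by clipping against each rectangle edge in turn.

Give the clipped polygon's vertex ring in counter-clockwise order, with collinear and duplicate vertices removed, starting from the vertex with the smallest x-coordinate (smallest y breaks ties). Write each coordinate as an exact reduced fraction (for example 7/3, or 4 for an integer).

1. After x ≥ 14: [(14,1/2) (18,1) (20,19) (15,20) (14,20)]
2. After x ≤ 19: [(14,1/2) (18,1) (19,10) (19,96/5) (15,20) (14,20)]
3. After y ≥ 4: [(14,4) (55/3,4) (19,10) (19,96/5) (15,20) (14,20)]
4. After y ≤ 13: [(14,13) (14,4) (55/3,4) (19,10) (19,13)]
5. Canonical ring: [(14,4) (55/3,4) (19,10) (19,13) (14,13)]

Clipped polygon: [(14,4) (55/3,4) (19,10) (19,13) (14,13)]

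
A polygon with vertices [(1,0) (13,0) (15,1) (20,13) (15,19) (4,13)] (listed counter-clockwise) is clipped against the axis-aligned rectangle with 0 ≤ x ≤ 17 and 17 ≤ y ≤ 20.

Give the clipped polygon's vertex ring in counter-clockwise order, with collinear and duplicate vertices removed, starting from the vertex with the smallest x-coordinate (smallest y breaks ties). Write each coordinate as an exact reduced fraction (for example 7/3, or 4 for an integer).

1. After x ≥ 0: [(1,0) (13,0) (15,1) (20,13) (15,19) (4,13)]
2. After x ≤ 17: [(1,0) (13,0) (15,1) (17,29/5) (17,83/5) (15,19) (4,13)]
3. After y ≥ 17: [(50/3,17) (15,19) (34/3,17)]
4. After y ≤ 20: [(50/3,17) (15,19) (34/3,17)]
5. Canonical ring: [(34/3,17) (50/3,17) (15,19)]

Clipped polygon: [(34/3,17) (50/3,17) (15,19)]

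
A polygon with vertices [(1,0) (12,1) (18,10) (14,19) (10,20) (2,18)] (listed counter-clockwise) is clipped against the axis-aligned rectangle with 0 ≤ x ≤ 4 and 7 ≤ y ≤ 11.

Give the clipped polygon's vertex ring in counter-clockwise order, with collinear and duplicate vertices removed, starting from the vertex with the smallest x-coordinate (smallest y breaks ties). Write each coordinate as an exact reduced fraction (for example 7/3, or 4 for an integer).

1. After x ≥ 0: [(1,0) (12,1) (18,10) (14,19) (10,20) (2,18)]
2. After x ≤ 4: [(1,0) (4,3/11) (4,37/2) (2,18)]
3. After y ≥ 7: [(25/18,7) (4,7) (4,37/2) (2,18)]
4. After y ≤ 11: [(29/18,11) (25/18,7) (4,7) (4,11)]
5. Canonical ring: [(25/18,7) (4,7) (4,11) (29/18,11)]

Clipped polygon: [(25/18,7) (4,7) (4,11) (29/18,11)]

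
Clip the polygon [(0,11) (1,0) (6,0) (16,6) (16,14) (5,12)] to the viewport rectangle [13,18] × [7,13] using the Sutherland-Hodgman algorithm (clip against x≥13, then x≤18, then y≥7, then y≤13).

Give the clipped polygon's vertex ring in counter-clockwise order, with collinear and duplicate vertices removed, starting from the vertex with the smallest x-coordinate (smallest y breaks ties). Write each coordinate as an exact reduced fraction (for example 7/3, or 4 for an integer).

1. After x ≥ 13: [(13,21/5) (16,6) (16,14) (13,148/11)]
2. After x ≤ 18: [(13,21/5) (16,6) (16,14) (13,148/11)]
3. After y ≥ 7: [(13,7) (16,7) (16,14) (13,148/11)]
4. After y ≤ 13: [(13,13) (13,7) (16,7) (16,13)]
5. Canonical ring: [(13,7) (16,7) (16,13) (13,13)]

Clipped polygon: [(13,7) (16,7) (16,13) (13,13)]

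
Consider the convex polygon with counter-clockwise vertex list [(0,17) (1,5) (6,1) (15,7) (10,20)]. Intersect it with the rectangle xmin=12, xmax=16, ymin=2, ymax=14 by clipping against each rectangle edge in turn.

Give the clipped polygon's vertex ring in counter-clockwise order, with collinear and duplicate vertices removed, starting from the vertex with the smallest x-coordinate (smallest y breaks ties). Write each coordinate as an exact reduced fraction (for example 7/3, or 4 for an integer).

1. After x ≥ 12: [(12,5) (15,7) (12,74/5)]
2. After x ≤ 16: [(12,5) (15,7) (12,74/5)]
3. After y ≥ 2: [(12,5) (15,7) (12,74/5)]
4. After y ≤ 14: [(12,14) (12,5) (15,7) (160/13,14)]
5. Canonical ring: [(12,5) (15,7) (160/13,14) (12,14)]

Clipped polygon: [(12,5) (15,7) (160/13,14) (12,14)]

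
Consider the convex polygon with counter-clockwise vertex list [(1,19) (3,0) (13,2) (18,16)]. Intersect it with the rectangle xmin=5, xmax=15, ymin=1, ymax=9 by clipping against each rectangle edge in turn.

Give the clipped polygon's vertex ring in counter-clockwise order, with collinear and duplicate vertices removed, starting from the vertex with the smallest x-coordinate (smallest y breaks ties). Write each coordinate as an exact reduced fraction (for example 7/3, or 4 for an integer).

1. After x ≥ 5: [(5,311/17) (5,2/5) (13,2) (18,16)]
2. After x ≤ 15: [(15,281/17) (5,311/17) (5,2/5) (13,2) (15,38/5)]
3. After y ≥ 1: [(15,281/17) (5,311/17) (5,1) (8,1) (13,2) (15,38/5)]
4. After y ≤ 9: [(15,9) (5,9) (5,1) (8,1) (13,2) (15,38/5)]
5. Canonical ring: [(5,1) (8,1) (13,2) (15,38/5) (15,9) (5,9)]

Clipped polygon: [(5,1) (8,1) (13,2) (15,38/5) (15,9) (5,9)]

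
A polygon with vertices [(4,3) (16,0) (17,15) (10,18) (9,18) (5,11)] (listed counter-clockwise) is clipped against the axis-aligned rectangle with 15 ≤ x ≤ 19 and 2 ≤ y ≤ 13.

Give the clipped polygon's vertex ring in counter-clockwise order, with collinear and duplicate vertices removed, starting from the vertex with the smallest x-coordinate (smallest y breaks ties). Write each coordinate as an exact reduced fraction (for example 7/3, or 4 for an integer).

Clipped polygon: [(15,2) (242/15,2) (253/15,13) (15,13)]

1. After x ≥ 15: [(15,1/4) (16,0) (17,15) (15,111/7)]
2. After x ≤ 19: [(15,1/4) (16,0) (17,15) (15,111/7)]
3. After y ≥ 2: [(15,2) (242/15,2) (17,15) (15,111/7)]
4. After y ≤ 13: [(15,13) (15,2) (242/15,2) (253/15,13)]
5. Canonical ring: [(15,2) (242/15,2) (253/15,13) (15,13)]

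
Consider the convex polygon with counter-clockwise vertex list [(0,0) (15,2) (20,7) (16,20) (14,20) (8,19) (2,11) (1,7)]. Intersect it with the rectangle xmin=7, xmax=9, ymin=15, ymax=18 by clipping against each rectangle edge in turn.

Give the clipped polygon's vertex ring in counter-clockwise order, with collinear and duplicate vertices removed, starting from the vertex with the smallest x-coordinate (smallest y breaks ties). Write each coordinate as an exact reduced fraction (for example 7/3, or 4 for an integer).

1. After x ≥ 7: [(7,14/15) (15,2) (20,7) (16,20) (14,20) (8,19) (7,53/3)]
2. After x ≤ 9: [(7,14/15) (9,6/5) (9,115/6) (8,19) (7,53/3)]
3. After y ≥ 15: [(7,15) (9,15) (9,115/6) (8,19) (7,53/3)]
4. After y ≤ 18: [(7,15) (9,15) (9,18) (29/4,18) (7,53/3)]
5. Canonical ring: [(7,15) (9,15) (9,18) (29/4,18) (7,53/3)]

Clipped polygon: [(7,15) (9,15) (9,18) (29/4,18) (7,53/3)]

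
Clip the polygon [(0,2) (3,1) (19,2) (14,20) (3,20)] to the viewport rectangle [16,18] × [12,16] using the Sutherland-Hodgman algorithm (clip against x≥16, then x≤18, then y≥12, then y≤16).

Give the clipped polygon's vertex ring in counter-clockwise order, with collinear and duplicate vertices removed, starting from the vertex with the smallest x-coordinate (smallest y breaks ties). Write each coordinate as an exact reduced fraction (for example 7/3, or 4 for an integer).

1. After x ≥ 16: [(16,29/16) (19,2) (16,64/5)]
2. After x ≤ 18: [(16,29/16) (18,31/16) (18,28/5) (16,64/5)]
3. After y ≥ 12: [(16,12) (146/9,12) (16,64/5)]
4. After y ≤ 16: [(16,12) (146/9,12) (16,64/5)]
5. Canonical ring: [(16,12) (146/9,12) (16,64/5)]

Clipped polygon: [(16,12) (146/9,12) (16,64/5)]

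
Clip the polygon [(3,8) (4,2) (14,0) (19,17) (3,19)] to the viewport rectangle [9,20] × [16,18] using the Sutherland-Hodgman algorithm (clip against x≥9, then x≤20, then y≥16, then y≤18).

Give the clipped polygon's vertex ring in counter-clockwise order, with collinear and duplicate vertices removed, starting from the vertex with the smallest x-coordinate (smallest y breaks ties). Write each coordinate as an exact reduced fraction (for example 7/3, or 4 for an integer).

Clipped polygon: [(9,16) (318/17,16) (19,17) (11,18) (9,18)]

1. After x ≥ 9: [(9,1) (14,0) (19,17) (9,73/4)]
2. After x ≤ 20: [(9,1) (14,0) (19,17) (9,73/4)]
3. After y ≥ 16: [(9,16) (318/17,16) (19,17) (9,73/4)]
4. After y ≤ 18: [(9,18) (9,16) (318/17,16) (19,17) (11,18)]
5. Canonical ring: [(9,16) (318/17,16) (19,17) (11,18) (9,18)]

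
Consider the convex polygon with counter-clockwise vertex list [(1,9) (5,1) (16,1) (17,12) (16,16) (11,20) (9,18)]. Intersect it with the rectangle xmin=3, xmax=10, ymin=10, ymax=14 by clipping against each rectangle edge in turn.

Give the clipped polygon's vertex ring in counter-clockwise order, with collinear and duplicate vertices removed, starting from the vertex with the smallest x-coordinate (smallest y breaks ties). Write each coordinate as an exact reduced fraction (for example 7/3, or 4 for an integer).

Clipped polygon: [(3,10) (10,10) (10,14) (49/9,14) (3,45/4)]

1. After x ≥ 3: [(3,45/4) (3,5) (5,1) (16,1) (17,12) (16,16) (11,20) (9,18)]
2. After x ≤ 10: [(3,45/4) (3,5) (5,1) (10,1) (10,19) (9,18)]
3. After y ≥ 10: [(3,45/4) (3,10) (10,10) (10,19) (9,18)]
4. After y ≤ 14: [(49/9,14) (3,45/4) (3,10) (10,10) (10,14)]
5. Canonical ring: [(3,10) (10,10) (10,14) (49/9,14) (3,45/4)]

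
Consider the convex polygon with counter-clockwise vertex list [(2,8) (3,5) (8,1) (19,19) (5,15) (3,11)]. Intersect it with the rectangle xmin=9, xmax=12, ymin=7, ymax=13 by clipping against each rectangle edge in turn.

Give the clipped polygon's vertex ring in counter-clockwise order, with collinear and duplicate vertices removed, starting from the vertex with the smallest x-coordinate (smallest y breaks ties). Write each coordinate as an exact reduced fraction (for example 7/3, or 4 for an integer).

Clipped polygon: [(9,7) (35/3,7) (12,83/11) (12,13) (9,13)]

1. After x ≥ 9: [(9,29/11) (19,19) (9,113/7)]
2. After x ≤ 12: [(9,29/11) (12,83/11) (12,17) (9,113/7)]
3. After y ≥ 7: [(9,7) (35/3,7) (12,83/11) (12,17) (9,113/7)]
4. After y ≤ 13: [(9,13) (9,7) (35/3,7) (12,83/11) (12,13)]
5. Canonical ring: [(9,7) (35/3,7) (12,83/11) (12,13) (9,13)]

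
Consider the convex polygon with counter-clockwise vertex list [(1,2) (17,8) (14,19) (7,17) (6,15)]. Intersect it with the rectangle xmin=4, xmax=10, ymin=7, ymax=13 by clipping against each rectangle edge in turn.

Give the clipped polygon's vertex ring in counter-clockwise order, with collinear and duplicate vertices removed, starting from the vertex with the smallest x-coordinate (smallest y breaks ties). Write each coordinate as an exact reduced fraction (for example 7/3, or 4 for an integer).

1. After x ≥ 4: [(4,49/5) (4,25/8) (17,8) (14,19) (7,17) (6,15)]
2. After x ≤ 10: [(4,49/5) (4,25/8) (10,43/8) (10,125/7) (7,17) (6,15)]
3. After y ≥ 7: [(4,49/5) (4,7) (10,7) (10,125/7) (7,17) (6,15)]
4. After y ≤ 13: [(68/13,13) (4,49/5) (4,7) (10,7) (10,13)]
5. Canonical ring: [(4,7) (10,7) (10,13) (68/13,13) (4,49/5)]

Clipped polygon: [(4,7) (10,7) (10,13) (68/13,13) (4,49/5)]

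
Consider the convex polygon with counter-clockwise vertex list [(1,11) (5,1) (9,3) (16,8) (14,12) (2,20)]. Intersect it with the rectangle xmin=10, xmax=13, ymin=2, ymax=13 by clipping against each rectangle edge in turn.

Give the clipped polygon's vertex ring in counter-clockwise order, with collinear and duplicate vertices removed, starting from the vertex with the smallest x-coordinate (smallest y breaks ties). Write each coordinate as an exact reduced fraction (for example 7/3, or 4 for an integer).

Clipped polygon: [(10,26/7) (13,41/7) (13,38/3) (25/2,13) (10,13)]

1. After x ≥ 10: [(10,26/7) (16,8) (14,12) (10,44/3)]
2. After x ≤ 13: [(10,26/7) (13,41/7) (13,38/3) (10,44/3)]
3. After y ≥ 2: [(10,26/7) (13,41/7) (13,38/3) (10,44/3)]
4. After y ≤ 13: [(10,13) (10,26/7) (13,41/7) (13,38/3) (25/2,13)]
5. Canonical ring: [(10,26/7) (13,41/7) (13,38/3) (25/2,13) (10,13)]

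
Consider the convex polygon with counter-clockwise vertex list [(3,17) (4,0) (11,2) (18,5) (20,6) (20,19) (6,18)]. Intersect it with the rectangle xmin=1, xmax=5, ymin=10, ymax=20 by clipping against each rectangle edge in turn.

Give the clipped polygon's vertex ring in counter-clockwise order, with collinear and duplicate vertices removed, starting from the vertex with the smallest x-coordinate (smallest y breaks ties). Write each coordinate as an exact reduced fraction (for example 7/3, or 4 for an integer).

Clipped polygon: [(3,17) (58/17,10) (5,10) (5,53/3)]

1. After x ≥ 1: [(3,17) (4,0) (11,2) (18,5) (20,6) (20,19) (6,18)]
2. After x ≤ 5: [(5,53/3) (3,17) (4,0) (5,2/7)]
3. After y ≥ 10: [(5,10) (5,53/3) (3,17) (58/17,10)]
4. After y ≤ 20: [(5,10) (5,53/3) (3,17) (58/17,10)]
5. Canonical ring: [(3,17) (58/17,10) (5,10) (5,53/3)]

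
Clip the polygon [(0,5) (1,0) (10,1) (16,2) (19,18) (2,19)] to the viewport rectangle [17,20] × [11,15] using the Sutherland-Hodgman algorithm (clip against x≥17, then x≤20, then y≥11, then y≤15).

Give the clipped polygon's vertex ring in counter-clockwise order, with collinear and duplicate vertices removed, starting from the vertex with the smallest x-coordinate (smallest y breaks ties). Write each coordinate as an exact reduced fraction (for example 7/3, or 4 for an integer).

1. After x ≥ 17: [(17,22/3) (19,18) (17,308/17)]
2. After x ≤ 20: [(17,22/3) (19,18) (17,308/17)]
3. After y ≥ 11: [(17,11) (283/16,11) (19,18) (17,308/17)]
4. After y ≤ 15: [(17,15) (17,11) (283/16,11) (295/16,15)]
5. Canonical ring: [(17,11) (283/16,11) (295/16,15) (17,15)]

Clipped polygon: [(17,11) (283/16,11) (295/16,15) (17,15)]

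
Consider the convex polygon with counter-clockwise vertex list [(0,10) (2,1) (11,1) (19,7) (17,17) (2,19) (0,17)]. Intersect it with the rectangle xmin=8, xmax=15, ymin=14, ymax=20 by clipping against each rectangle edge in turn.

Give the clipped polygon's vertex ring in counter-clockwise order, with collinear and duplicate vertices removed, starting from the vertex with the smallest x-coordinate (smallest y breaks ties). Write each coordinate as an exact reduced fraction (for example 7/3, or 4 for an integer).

Clipped polygon: [(8,14) (15,14) (15,259/15) (8,91/5)]

1. After x ≥ 8: [(8,1) (11,1) (19,7) (17,17) (8,91/5)]
2. After x ≤ 15: [(8,1) (11,1) (15,4) (15,259/15) (8,91/5)]
3. After y ≥ 14: [(8,14) (15,14) (15,259/15) (8,91/5)]
4. After y ≤ 20: [(8,14) (15,14) (15,259/15) (8,91/5)]
5. Canonical ring: [(8,14) (15,14) (15,259/15) (8,91/5)]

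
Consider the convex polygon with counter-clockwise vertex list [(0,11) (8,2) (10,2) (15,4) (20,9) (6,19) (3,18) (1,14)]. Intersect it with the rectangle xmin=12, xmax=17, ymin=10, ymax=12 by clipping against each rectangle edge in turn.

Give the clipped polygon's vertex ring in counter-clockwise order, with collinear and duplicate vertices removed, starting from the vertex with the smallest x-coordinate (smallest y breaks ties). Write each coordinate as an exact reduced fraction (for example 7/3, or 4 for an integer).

1. After x ≥ 12: [(12,14/5) (15,4) (20,9) (12,103/7)]
2. After x ≤ 17: [(12,14/5) (15,4) (17,6) (17,78/7) (12,103/7)]
3. After y ≥ 10: [(12,10) (17,10) (17,78/7) (12,103/7)]
4. After y ≤ 12: [(12,12) (12,10) (17,10) (17,78/7) (79/5,12)]
5. Canonical ring: [(12,10) (17,10) (17,78/7) (79/5,12) (12,12)]

Clipped polygon: [(12,10) (17,10) (17,78/7) (79/5,12) (12,12)]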